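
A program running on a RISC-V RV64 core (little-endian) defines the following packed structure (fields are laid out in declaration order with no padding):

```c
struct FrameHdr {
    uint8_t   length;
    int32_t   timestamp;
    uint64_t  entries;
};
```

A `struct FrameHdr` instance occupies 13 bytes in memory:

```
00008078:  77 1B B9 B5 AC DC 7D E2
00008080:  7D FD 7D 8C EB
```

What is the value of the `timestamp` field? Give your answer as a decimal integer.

`timestamp` follows `length` (1 byte), so it starts at byte offset 1 and occupies 4 bytes.
Bytes at offsets 1..4: 1B B9 B5 AC.
In little-endian order the low byte comes first in memory.
Reassemble most-significant byte first: AC B5 B9 1B → 0xACB5B91B.
Top bit is set, so as a signed 32-bit value this is 0xACB5B91B − 2^32 = -1397376741.

-1397376741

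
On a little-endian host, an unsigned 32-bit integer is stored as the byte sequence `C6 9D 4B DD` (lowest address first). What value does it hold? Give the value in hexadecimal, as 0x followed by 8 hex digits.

In little-endian order the low byte comes first in memory.
Reassemble most-significant byte first: DD 4B 9D C6 → 0xDD4B9DC6.

0xDD4B9DC6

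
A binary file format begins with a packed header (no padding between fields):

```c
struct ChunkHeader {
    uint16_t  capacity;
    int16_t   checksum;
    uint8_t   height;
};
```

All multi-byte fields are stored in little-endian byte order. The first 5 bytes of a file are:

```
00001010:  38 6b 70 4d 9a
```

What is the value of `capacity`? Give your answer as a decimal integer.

27448

`capacity` is the first field, at byte offset 0, occupying 2 bytes.
Bytes at offsets 0..1: 38 6B.
In little-endian order the low byte comes first in memory.
Reassemble most-significant byte first: 6B 38 → 0x6B38.
0x6B38 = 27448.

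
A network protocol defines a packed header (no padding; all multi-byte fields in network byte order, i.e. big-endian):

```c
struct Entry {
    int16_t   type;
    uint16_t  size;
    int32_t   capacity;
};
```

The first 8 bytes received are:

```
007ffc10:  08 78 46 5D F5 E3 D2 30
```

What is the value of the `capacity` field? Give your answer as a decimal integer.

`capacity` follows `type` (2 B), `size` (2 B), so it starts at offset 2 + 2 = 4 and occupies 4 bytes.
Bytes at offsets 4..7: F5 E3 D2 30.
In big-endian order the high byte comes first in memory.
The bytes are already most-significant first: 0xF5E3D230.
Top bit is set, so as a signed 32-bit value this is 0xF5E3D230 − 2^32 = -169618896.

-169618896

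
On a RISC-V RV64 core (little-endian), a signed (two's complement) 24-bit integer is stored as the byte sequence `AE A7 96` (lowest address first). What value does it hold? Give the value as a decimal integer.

-6903890

Little-endian: lowest address holds the least-significant byte.
Reassemble most-significant byte first: 96 A7 AE → 0x96A7AE.
Top bit is set, so as a signed 24-bit value this is 0x96A7AE − 2^24 = -6903890.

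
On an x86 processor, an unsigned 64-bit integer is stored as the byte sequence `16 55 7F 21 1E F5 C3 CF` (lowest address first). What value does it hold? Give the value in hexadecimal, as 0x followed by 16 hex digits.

0xCFC3F51E217F5516

Little-endian: lowest address holds the least-significant byte.
Reassemble most-significant byte first: CF C3 F5 1E 21 7F 55 16 → 0xCFC3F51E217F5516.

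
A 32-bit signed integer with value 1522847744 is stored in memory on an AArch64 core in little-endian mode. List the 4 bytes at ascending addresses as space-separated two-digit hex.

00 D0 C4 5A

1522847744 in hexadecimal, padded to 32 bits, is 0x5AC4D000.
Split into bytes (most-significant first): 5A C4 D0 00.
In little-endian order the low byte comes first in memory.
So at ascending addresses the bytes are 00 D0 C4 5A.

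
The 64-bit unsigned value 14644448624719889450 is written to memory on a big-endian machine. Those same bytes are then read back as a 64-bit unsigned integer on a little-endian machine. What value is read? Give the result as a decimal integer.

3027794711093459915

14644448624719889450 in 64-bit hexadecimal is 0xCB3B886F3FE3042A.
Stored big-endian, the bytes at ascending addresses are CB 3B 88 6F 3F E3 04 2A.
Read back as little-endian, the first byte is least significant, giving 0x2A04E33F6F883BCB.
0x2A04E33F6F883BCB = 3027794711093459915.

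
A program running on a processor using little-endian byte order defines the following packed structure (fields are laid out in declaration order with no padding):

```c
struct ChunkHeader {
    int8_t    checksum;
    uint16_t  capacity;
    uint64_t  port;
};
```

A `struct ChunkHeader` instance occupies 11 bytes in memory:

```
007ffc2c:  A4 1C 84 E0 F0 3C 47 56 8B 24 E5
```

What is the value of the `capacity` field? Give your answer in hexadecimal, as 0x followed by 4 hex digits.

0x841C

`capacity` follows `checksum` (1 byte), so it starts at byte offset 1 and occupies 2 bytes.
Bytes at offsets 1..2: 1C 84.
In little-endian order the low byte comes first in memory.
Reassemble most-significant byte first: 84 1C → 0x841C.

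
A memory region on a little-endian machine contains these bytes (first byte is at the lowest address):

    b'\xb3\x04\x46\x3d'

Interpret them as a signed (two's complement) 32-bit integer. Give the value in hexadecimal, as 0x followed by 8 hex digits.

0x3D4604B3

In little-endian order the low byte comes first in memory.
Reassemble most-significant byte first: 3D 46 04 B3 → 0x3D4604B3.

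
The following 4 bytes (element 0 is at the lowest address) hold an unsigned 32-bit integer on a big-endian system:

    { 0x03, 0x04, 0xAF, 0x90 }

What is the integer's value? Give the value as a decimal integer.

50638736

Big-endian stores the most-significant byte at the lowest address.
The bytes are already most-significant first: 0x0304AF90.
0x0304AF90 = 50638736.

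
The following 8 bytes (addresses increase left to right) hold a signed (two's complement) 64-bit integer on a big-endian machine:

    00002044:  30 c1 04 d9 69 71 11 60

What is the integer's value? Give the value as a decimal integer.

3513094516149129568

In big-endian order the high byte comes first in memory.
The bytes are already most-significant first: 0x30C104D969711160.
0x30C104D969711160 = 3513094516149129568.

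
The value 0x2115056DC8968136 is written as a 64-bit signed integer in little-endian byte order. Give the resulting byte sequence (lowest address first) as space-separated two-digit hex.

36 81 96 C8 6D 05 15 21

Split into bytes (most-significant first): 21 15 05 6D C8 96 81 36.
Little-endian stores the least-significant byte at the lowest address.
So at ascending addresses the bytes are 36 81 96 C8 6D 05 15 21.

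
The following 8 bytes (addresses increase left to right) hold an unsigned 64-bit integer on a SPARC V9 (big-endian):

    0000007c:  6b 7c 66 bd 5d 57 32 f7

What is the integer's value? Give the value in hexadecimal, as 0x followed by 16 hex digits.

Big-endian: lowest address holds the most-significant byte.
The bytes are already most-significant first: 0x6B7C66BD5D5732F7.

0x6B7C66BD5D5732F7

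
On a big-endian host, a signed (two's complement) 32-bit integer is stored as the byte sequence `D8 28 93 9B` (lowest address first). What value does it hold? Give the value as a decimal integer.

Big-endian: lowest address holds the most-significant byte.
The bytes are already most-significant first: 0xD828939B.
Top bit is set, so as a signed 32-bit value this is 0xD828939B − 2^32 = -668429413.

-668429413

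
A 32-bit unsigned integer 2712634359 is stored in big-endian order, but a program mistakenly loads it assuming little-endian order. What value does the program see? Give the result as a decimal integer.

4152602529

2712634359 in 32-bit hexadecimal is 0xA1AF83F7.
Stored big-endian, the bytes at ascending addresses are A1 AF 83 F7.
Read back as little-endian, the first byte is least significant, giving 0xF783AFA1.
0xF783AFA1 = 4152602529.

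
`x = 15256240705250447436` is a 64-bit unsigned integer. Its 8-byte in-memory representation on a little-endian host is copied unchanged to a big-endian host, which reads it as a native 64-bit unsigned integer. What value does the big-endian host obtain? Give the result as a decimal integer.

5535009858950969811

15256240705250447436 in 64-bit hexadecimal is 0xD3B90E17244ED04C.
Stored little-endian, the bytes at ascending addresses are 4C D0 4E 24 17 0E B9 D3.
Read back as big-endian, the last byte is least significant, giving 0x4CD04E24170EB9D3.
0x4CD04E24170EB9D3 = 5535009858950969811.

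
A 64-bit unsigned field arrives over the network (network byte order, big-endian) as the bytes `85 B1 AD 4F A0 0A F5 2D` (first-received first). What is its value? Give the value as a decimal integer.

Big-endian: lowest address holds the most-significant byte.
The bytes are already most-significant first: 0x85B1AD4FA00AF52D.
0x85B1AD4FA00AF52D = 9633671635421295917.

9633671635421295917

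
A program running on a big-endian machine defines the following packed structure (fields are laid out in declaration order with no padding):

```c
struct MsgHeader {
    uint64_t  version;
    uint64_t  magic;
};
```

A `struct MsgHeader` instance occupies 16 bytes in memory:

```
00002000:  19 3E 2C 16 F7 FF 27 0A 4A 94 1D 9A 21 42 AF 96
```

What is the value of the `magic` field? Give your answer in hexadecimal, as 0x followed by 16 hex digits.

`magic` follows `version` (8 bytes), so it starts at byte offset 8 and occupies 8 bytes.
Bytes at offsets 8..15: 4A 94 1D 9A 21 42 AF 96.
Big-endian: lowest address holds the most-significant byte.
The bytes are already most-significant first: 0x4A941D9A2142AF96.

0x4A941D9A2142AF96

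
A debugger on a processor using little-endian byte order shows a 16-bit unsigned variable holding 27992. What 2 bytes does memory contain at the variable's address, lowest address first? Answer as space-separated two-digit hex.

27992 in hexadecimal, padded to 16 bits, is 0x6D58.
Split into bytes (most-significant first): 6D 58.
In little-endian order the low byte comes first in memory.
So at ascending addresses the bytes are 58 6D.

58 6D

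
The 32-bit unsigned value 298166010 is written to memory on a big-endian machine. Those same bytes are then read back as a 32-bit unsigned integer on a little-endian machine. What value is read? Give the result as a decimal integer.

4205233425

298166010 in 32-bit hexadecimal is 0x11C5A6FA.
Stored big-endian, the bytes at ascending addresses are 11 C5 A6 FA.
Read back as little-endian, the first byte is least significant, giving 0xFAA6C511.
0xFAA6C511 = 4205233425.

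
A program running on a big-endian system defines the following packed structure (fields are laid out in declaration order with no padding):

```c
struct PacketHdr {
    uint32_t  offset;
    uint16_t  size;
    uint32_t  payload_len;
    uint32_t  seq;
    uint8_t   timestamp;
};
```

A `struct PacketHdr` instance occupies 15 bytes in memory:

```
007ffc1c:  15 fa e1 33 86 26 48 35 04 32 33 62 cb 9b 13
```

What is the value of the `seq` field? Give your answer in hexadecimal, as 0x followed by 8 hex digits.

0x3362CB9B

`seq` follows `offset` (4 B), `size` (2 B), `payload_len` (4 B), so it starts at offset 4 + 2 + 4 = 10 and occupies 4 bytes.
Bytes at offsets 10..13: 33 62 CB 9B.
Big-endian: lowest address holds the most-significant byte.
The bytes are already most-significant first: 0x3362CB9B.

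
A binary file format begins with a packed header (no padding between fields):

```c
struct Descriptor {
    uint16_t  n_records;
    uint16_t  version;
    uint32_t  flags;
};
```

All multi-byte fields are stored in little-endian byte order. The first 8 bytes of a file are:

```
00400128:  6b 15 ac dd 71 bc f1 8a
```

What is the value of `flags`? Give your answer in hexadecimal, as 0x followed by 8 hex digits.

0x8AF1BC71

`flags` follows `n_records` (2 B), `version` (2 B), so it starts at offset 2 + 2 = 4 and occupies 4 bytes.
Bytes at offsets 4..7: 71 BC F1 8A.
In little-endian order the low byte comes first in memory.
Reassemble most-significant byte first: 8A F1 BC 71 → 0x8AF1BC71.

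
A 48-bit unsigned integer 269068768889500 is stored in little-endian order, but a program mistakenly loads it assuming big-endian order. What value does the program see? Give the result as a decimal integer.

172393065920500

269068768889500 in 48-bit hexadecimal is 0xF4B77463CA9C.
Stored little-endian, the bytes at ascending addresses are 9C CA 63 74 B7 F4.
Read back as big-endian, the last byte is least significant, giving 0x9CCA6374B7F4.
0x9CCA6374B7F4 = 172393065920500.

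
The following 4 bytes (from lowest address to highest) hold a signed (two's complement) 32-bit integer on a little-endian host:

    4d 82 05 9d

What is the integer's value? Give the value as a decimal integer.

Little-endian stores the least-significant byte at the lowest address.
Reassemble most-significant byte first: 9D 05 82 4D → 0x9D05824D.
Top bit is set, so as a signed 32-bit value this is 0x9D05824D − 2^32 = -1660583347.

-1660583347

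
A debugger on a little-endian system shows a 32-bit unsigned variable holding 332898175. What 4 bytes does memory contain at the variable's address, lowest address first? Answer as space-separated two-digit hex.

332898175 in hexadecimal, padded to 32 bits, is 0x13D79F7F.
Split into bytes (most-significant first): 13 D7 9F 7F.
Little-endian stores the least-significant byte at the lowest address.
So at ascending addresses the bytes are 7F 9F D7 13.

7F 9F D7 13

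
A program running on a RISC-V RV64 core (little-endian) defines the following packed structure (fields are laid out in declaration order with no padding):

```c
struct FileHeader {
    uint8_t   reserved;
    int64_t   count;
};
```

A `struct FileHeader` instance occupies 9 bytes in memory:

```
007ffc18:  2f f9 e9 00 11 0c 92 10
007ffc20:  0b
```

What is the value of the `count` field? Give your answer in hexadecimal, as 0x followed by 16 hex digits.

`count` follows `reserved` (1 byte), so it starts at byte offset 1 and occupies 8 bytes.
Bytes at offsets 1..8: F9 E9 00 11 0C 92 10 0B.
Little-endian stores the least-significant byte at the lowest address.
Reassemble most-significant byte first: 0B 10 92 0C 11 00 E9 F9 → 0x0B10920C1100E9F9.

0x0B10920C1100E9F9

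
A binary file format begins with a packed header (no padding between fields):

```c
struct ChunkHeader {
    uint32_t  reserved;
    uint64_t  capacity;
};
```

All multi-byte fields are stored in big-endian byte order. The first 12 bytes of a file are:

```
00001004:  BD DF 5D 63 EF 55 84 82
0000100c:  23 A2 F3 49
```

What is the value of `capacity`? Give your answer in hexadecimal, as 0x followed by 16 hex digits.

0xEF55848223A2F349

`capacity` follows `reserved` (4 bytes), so it starts at byte offset 4 and occupies 8 bytes.
Bytes at offsets 4..11: EF 55 84 82 23 A2 F3 49.
In big-endian order the high byte comes first in memory.
The bytes are already most-significant first: 0xEF55848223A2F349.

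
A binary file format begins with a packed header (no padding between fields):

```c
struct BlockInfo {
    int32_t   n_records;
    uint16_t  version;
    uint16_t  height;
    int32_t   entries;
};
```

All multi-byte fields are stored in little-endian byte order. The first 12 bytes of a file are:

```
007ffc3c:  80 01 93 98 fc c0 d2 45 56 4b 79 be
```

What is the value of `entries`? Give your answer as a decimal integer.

-1099347114

`entries` follows `n_records` (4 B), `version` (2 B), `height` (2 B), so it starts at offset 4 + 2 + 2 = 8 and occupies 4 bytes.
Bytes at offsets 8..11: 56 4B 79 BE.
Little-endian: lowest address holds the least-significant byte.
Reassemble most-significant byte first: BE 79 4B 56 → 0xBE794B56.
Top bit is set, so as a signed 32-bit value this is 0xBE794B56 − 2^32 = -1099347114.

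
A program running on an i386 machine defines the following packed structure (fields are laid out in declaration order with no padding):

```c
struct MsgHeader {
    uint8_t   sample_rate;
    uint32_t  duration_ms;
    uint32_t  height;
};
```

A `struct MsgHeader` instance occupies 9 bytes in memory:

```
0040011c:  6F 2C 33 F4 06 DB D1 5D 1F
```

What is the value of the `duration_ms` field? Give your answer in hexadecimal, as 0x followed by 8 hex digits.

0x06F4332C

`duration_ms` follows `sample_rate` (1 byte), so it starts at byte offset 1 and occupies 4 bytes.
Bytes at offsets 1..4: 2C 33 F4 06.
In little-endian order the low byte comes first in memory.
Reassemble most-significant byte first: 06 F4 33 2C → 0x06F4332C.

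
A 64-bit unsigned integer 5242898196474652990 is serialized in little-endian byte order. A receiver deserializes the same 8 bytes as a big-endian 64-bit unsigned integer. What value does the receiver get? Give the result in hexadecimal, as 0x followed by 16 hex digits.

0x3E6968B22184C248

5242898196474652990 in 64-bit hexadecimal is 0x48C28421B268693E.
Stored little-endian, the bytes at ascending addresses are 3E 69 68 B2 21 84 C2 48.
Read back as big-endian, the last byte is least significant, giving 0x3E6968B22184C248.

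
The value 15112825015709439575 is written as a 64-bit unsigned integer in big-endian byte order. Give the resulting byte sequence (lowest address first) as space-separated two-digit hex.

D1 BB 8A 47 D5 FF 96 57

15112825015709439575 in hexadecimal, padded to 64 bits, is 0xD1BB8A47D5FF9657.
Split into bytes (most-significant first): D1 BB 8A 47 D5 FF 96 57.
Big-endian: lowest address holds the most-significant byte.
So the memory order matches the most-significant-first order: D1 BB 8A 47 D5 FF 96 57.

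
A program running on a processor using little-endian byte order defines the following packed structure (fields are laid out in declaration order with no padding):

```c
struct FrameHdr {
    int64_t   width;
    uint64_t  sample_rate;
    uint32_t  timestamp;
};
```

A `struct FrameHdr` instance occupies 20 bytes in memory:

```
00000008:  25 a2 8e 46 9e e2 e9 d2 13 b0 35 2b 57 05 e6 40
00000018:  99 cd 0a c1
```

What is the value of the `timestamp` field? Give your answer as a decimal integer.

3238710681

`timestamp` follows `width` (8 B), `sample_rate` (8 B), so it starts at offset 8 + 8 = 16 and occupies 4 bytes.
Bytes at offsets 16..19: 99 CD 0A C1.
Little-endian stores the least-significant byte at the lowest address.
Reassemble most-significant byte first: C1 0A CD 99 → 0xC10ACD99.
0xC10ACD99 = 3238710681.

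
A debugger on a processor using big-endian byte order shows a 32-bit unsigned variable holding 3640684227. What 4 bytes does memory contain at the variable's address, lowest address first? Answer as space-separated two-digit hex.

3640684227 in hexadecimal, padded to 32 bits, is 0xD9006EC3.
Split into bytes (most-significant first): D9 00 6E C3.
In big-endian order the high byte comes first in memory.
So the memory order matches the most-significant-first order: D9 00 6E C3.

D9 00 6E C3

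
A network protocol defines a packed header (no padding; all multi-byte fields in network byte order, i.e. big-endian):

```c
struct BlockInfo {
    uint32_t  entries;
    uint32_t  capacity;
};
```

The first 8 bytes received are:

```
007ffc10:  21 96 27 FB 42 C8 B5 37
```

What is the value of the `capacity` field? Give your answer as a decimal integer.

`capacity` follows `entries` (4 bytes), so it starts at byte offset 4 and occupies 4 bytes.
Bytes at offsets 4..7: 42 C8 B5 37.
In big-endian order the high byte comes first in memory.
The bytes are already most-significant first: 0x42C8B537.
0x42C8B537 = 1120449847.

1120449847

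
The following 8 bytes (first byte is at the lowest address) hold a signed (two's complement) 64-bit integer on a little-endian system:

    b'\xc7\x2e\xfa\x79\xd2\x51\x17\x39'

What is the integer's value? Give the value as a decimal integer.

4113846749057658567

In little-endian order the low byte comes first in memory.
Reassemble most-significant byte first: 39 17 51 D2 79 FA 2E C7 → 0x391751D279FA2EC7.
0x391751D279FA2EC7 = 4113846749057658567.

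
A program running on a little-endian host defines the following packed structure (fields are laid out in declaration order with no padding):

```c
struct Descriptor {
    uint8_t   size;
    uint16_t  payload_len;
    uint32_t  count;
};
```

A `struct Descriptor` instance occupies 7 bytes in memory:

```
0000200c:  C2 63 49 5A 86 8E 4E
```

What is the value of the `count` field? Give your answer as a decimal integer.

1317963354

`count` follows `size` (1 B), `payload_len` (2 B), so it starts at offset 1 + 2 = 3 and occupies 4 bytes.
Bytes at offsets 3..6: 5A 86 8E 4E.
Little-endian stores the least-significant byte at the lowest address.
Reassemble most-significant byte first: 4E 8E 86 5A → 0x4E8E865A.
0x4E8E865A = 1317963354.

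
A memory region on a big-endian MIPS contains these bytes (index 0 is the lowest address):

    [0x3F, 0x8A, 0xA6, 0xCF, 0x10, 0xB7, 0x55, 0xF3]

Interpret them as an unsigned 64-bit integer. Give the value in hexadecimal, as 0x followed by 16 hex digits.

Big-endian: lowest address holds the most-significant byte.
The bytes are already most-significant first: 0x3F8AA6CF10B755F3.

0x3F8AA6CF10B755F3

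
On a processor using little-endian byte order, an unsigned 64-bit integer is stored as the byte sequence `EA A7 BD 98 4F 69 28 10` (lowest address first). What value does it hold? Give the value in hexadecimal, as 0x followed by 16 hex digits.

In little-endian order the low byte comes first in memory.
Reassemble most-significant byte first: 10 28 69 4F 98 BD A7 EA → 0x1028694F98BDA7EA.

0x1028694F98BDA7EA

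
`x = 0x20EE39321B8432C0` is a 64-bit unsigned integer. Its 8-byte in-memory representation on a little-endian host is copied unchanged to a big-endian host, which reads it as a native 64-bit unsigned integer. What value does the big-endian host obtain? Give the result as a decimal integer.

Stored little-endian, the bytes at ascending addresses are C0 32 84 1B 32 39 EE 20.
Read back as big-endian, the last byte is least significant, giving 0xC032841B3239EE20.
0xC032841B3239EE20 = 13849277056459337248.

13849277056459337248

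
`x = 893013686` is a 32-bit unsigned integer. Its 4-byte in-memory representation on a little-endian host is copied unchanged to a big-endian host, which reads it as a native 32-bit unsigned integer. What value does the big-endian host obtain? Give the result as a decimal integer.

893013686 in 32-bit hexadecimal is 0x353A4EB6.
Stored little-endian, the bytes at ascending addresses are B6 4E 3A 35.
Read back as big-endian, the last byte is least significant, giving 0xB64E3A35.
0xB64E3A35 = 3058580021.

3058580021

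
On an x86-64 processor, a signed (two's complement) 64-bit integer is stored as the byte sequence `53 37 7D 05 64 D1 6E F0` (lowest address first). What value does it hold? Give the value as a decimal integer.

-1121729029649647789

Little-endian: lowest address holds the least-significant byte.
Reassemble most-significant byte first: F0 6E D1 64 05 7D 37 53 → 0xF06ED164057D3753.
Top bit is set, so as a signed 64-bit value this is 0xF06ED164057D3753 − 2^64 = -1121729029649647789.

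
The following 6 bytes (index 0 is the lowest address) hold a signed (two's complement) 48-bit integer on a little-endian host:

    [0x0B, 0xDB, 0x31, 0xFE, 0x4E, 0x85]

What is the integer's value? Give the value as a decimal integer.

-134900658087157

Little-endian stores the least-significant byte at the lowest address.
Reassemble most-significant byte first: 85 4E FE 31 DB 0B → 0x854EFE31DB0B.
Top bit is set, so as a signed 48-bit value this is 0x854EFE31DB0B − 2^48 = -134900658087157.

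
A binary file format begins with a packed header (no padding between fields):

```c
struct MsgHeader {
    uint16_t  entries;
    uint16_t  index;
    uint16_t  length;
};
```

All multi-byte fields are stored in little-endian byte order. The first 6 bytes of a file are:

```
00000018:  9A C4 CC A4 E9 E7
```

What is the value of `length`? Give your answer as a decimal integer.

59369

`length` follows `entries` (2 B), `index` (2 B), so it starts at offset 2 + 2 = 4 and occupies 2 bytes.
Bytes at offsets 4..5: E9 E7.
Little-endian: lowest address holds the least-significant byte.
Reassemble most-significant byte first: E7 E9 → 0xE7E9.
0xE7E9 = 59369.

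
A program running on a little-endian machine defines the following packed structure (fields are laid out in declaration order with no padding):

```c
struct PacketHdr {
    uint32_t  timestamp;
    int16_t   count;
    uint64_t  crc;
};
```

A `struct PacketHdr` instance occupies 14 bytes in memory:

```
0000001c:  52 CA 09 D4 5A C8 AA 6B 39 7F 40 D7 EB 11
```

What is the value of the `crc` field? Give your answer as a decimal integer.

1291362390184127402

`crc` follows `timestamp` (4 B), `count` (2 B), so it starts at offset 4 + 2 = 6 and occupies 8 bytes.
Bytes at offsets 6..13: AA 6B 39 7F 40 D7 EB 11.
Little-endian stores the least-significant byte at the lowest address.
Reassemble most-significant byte first: 11 EB D7 40 7F 39 6B AA → 0x11EBD7407F396BAA.
0x11EBD7407F396BAA = 1291362390184127402.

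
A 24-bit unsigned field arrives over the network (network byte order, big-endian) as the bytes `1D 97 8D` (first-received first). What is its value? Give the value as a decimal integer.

Big-endian: lowest address holds the most-significant byte.
The bytes are already most-significant first: 0x1D978D.
0x1D978D = 1939341.

1939341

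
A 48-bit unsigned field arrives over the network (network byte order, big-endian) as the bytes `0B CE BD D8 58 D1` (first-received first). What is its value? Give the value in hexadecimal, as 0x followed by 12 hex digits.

0x0BCEBDD858D1

In big-endian order the high byte comes first in memory.
The bytes are already most-significant first: 0x0BCEBDD858D1.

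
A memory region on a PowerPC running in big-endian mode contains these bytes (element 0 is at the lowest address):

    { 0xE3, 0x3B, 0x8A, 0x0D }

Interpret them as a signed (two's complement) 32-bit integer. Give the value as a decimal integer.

-482637299

In big-endian order the high byte comes first in memory.
The bytes are already most-significant first: 0xE33B8A0D.
Top bit is set, so as a signed 32-bit value this is 0xE33B8A0D − 2^32 = -482637299.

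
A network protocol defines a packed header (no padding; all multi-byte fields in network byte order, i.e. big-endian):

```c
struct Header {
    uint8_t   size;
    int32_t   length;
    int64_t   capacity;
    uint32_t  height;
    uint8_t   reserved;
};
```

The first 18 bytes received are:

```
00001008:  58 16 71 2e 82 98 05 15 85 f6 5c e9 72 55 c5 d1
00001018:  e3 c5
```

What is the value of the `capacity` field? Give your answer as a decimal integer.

-7492558739952834190

`capacity` follows `size` (1 B), `length` (4 B), so it starts at offset 1 + 4 = 5 and occupies 8 bytes.
Bytes at offsets 5..12: 98 05 15 85 F6 5C E9 72.
Big-endian stores the most-significant byte at the lowest address.
The bytes are already most-significant first: 0x98051585F65CE972.
Top bit is set, so as a signed 64-bit value this is 0x98051585F65CE972 − 2^64 = -7492558739952834190.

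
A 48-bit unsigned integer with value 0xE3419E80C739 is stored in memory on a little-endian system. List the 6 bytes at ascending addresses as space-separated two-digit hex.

39 C7 80 9E 41 E3

Split into bytes (most-significant first): E3 41 9E 80 C7 39.
Little-endian: lowest address holds the least-significant byte.
So at ascending addresses the bytes are 39 C7 80 9E 41 E3.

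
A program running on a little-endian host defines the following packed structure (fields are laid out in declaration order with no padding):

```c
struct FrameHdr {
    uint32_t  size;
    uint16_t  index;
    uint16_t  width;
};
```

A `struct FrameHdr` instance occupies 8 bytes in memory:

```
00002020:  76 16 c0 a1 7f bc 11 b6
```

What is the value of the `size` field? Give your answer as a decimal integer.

`size` is the first field, at byte offset 0, occupying 4 bytes.
Bytes at offsets 0..3: 76 16 C0 A1.
Little-endian stores the least-significant byte at the lowest address.
Reassemble most-significant byte first: A1 C0 16 76 → 0xA1C01676.
0xA1C01676 = 2713720438.

2713720438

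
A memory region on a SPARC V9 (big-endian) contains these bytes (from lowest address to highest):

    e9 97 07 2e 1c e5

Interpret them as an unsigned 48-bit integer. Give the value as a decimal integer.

Big-endian: lowest address holds the most-significant byte.
The bytes are already most-significant first: 0xE997072E1CE5.
0xE997072E1CE5 = 256834869796069.

256834869796069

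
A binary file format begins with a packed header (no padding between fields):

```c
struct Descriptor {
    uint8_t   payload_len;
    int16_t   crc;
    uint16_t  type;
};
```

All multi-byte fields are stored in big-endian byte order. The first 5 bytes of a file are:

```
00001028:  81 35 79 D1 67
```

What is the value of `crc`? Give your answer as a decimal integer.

`crc` follows `payload_len` (1 byte), so it starts at byte offset 1 and occupies 2 bytes.
Bytes at offsets 1..2: 35 79.
Big-endian stores the most-significant byte at the lowest address.
The bytes are already most-significant first: 0x3579.
0x3579 = 13689.

13689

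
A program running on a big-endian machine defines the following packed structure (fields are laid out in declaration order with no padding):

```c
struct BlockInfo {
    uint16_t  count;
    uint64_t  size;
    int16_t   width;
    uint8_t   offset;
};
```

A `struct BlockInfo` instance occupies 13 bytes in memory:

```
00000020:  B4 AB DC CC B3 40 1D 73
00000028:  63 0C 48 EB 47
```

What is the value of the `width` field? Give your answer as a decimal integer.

18667

`width` follows `count` (2 B), `size` (8 B), so it starts at offset 2 + 8 = 10 and occupies 2 bytes.
Bytes at offsets 10..11: 48 EB.
In big-endian order the high byte comes first in memory.
The bytes are already most-significant first: 0x48EB.
0x48EB = 18667.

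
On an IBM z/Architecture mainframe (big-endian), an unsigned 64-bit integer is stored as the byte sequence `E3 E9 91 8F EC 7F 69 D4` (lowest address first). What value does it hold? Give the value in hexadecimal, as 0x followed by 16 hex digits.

In big-endian order the high byte comes first in memory.
The bytes are already most-significant first: 0xE3E9918FEC7F69D4.

0xE3E9918FEC7F69D4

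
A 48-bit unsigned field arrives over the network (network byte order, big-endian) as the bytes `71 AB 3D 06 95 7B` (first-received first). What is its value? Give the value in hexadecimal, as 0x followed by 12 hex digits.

0x71AB3D06957B

Big-endian: lowest address holds the most-significant byte.
The bytes are already most-significant first: 0x71AB3D06957B.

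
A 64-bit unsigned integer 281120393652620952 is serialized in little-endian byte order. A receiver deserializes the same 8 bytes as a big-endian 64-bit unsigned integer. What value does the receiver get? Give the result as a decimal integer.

10974929461215880707

281120393652620952 in 64-bit hexadecimal is 0x03E6BD8232C84E98.
Stored little-endian, the bytes at ascending addresses are 98 4E C8 32 82 BD E6 03.
Read back as big-endian, the last byte is least significant, giving 0x984EC83282BDE603.
0x984EC83282BDE603 = 10974929461215880707.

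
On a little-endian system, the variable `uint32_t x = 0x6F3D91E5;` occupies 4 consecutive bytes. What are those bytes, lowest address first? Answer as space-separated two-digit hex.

Split into bytes (most-significant first): 6F 3D 91 E5.
In little-endian order the low byte comes first in memory.
So at ascending addresses the bytes are E5 91 3D 6F.

E5 91 3D 6F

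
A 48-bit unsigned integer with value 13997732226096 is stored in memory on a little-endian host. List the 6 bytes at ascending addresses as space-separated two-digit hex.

30 64 DB 19 BB 0C

13997732226096 in hexadecimal, padded to 48 bits, is 0x0CBB19DB6430.
Split into bytes (most-significant first): 0C BB 19 DB 64 30.
Little-endian stores the least-significant byte at the lowest address.
So at ascending addresses the bytes are 30 64 DB 19 BB 0C.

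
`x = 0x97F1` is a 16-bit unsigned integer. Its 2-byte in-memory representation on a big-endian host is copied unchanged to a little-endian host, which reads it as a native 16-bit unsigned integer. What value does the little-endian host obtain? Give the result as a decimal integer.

Stored big-endian, the bytes at ascending addresses are 97 F1.
Read back as little-endian, the first byte is least significant, giving 0xF197.
0xF197 = 61847.

61847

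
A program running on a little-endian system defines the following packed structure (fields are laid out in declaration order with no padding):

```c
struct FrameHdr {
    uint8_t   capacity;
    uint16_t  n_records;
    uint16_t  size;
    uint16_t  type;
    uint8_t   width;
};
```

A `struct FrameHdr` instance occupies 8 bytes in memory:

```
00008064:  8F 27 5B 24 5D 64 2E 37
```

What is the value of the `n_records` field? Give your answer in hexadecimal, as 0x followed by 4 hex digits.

0x5B27

`n_records` follows `capacity` (1 byte), so it starts at byte offset 1 and occupies 2 bytes.
Bytes at offsets 1..2: 27 5B.
Little-endian stores the least-significant byte at the lowest address.
Reassemble most-significant byte first: 5B 27 → 0x5B27.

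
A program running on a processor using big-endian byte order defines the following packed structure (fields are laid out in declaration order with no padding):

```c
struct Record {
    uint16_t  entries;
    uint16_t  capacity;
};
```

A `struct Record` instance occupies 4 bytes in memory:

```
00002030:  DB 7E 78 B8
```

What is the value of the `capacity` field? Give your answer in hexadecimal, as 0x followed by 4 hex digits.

`capacity` follows `entries` (2 bytes), so it starts at byte offset 2 and occupies 2 bytes.
Bytes at offsets 2..3: 78 B8.
Big-endian: lowest address holds the most-significant byte.
The bytes are already most-significant first: 0x78B8.

0x78B8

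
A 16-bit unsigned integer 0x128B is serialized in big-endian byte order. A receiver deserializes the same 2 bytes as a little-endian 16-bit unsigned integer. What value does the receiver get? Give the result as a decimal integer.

35602

Stored big-endian, the bytes at ascending addresses are 12 8B.
Read back as little-endian, the first byte is least significant, giving 0x8B12.
0x8B12 = 35602.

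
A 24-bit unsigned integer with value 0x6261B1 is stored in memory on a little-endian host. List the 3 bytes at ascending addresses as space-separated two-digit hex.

B1 61 62

Split into bytes (most-significant first): 62 61 B1.
In little-endian order the low byte comes first in memory.
So at ascending addresses the bytes are B1 61 62.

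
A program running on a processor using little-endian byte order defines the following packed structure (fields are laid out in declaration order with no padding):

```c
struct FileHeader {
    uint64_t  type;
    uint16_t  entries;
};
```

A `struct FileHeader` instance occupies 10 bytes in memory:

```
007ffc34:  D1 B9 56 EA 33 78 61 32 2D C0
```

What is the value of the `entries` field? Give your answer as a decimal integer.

49197

`entries` follows `type` (8 bytes), so it starts at byte offset 8 and occupies 2 bytes.
Bytes at offsets 8..9: 2D C0.
Little-endian stores the least-significant byte at the lowest address.
Reassemble most-significant byte first: C0 2D → 0xC02D.
0xC02D = 49197.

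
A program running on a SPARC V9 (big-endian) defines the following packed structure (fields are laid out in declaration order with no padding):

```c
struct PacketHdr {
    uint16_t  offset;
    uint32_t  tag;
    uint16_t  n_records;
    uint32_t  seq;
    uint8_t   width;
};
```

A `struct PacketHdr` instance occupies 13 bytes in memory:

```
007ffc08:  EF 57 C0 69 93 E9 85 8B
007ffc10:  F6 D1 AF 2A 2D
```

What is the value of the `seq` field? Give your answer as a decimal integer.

4140937002

`seq` follows `offset` (2 B), `tag` (4 B), `n_records` (2 B), so it starts at offset 2 + 4 + 2 = 8 and occupies 4 bytes.
Bytes at offsets 8..11: F6 D1 AF 2A.
Big-endian: lowest address holds the most-significant byte.
The bytes are already most-significant first: 0xF6D1AF2A.
0xF6D1AF2A = 4140937002.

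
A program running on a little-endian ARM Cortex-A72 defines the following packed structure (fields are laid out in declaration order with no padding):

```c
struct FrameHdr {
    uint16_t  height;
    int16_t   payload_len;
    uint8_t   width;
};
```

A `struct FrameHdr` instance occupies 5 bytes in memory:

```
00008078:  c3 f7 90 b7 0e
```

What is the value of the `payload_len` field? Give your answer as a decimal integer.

-18544

`payload_len` follows `height` (2 bytes), so it starts at byte offset 2 and occupies 2 bytes.
Bytes at offsets 2..3: 90 B7.
Little-endian: lowest address holds the least-significant byte.
Reassemble most-significant byte first: B7 90 → 0xB790.
Top bit is set, so as a signed 16-bit value this is 0xB790 − 2^16 = -18544.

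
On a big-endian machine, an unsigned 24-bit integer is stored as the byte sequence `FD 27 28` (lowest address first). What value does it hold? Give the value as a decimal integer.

In big-endian order the high byte comes first in memory.
The bytes are already most-significant first: 0xFD2728.
0xFD2728 = 16590632.

16590632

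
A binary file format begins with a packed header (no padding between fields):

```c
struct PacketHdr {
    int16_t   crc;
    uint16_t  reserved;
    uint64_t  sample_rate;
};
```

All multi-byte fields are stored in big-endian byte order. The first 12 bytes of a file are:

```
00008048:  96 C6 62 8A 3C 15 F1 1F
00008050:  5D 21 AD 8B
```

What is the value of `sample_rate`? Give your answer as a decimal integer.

4329631733795368331

`sample_rate` follows `crc` (2 B), `reserved` (2 B), so it starts at offset 2 + 2 = 4 and occupies 8 bytes.
Bytes at offsets 4..11: 3C 15 F1 1F 5D 21 AD 8B.
Big-endian: lowest address holds the most-significant byte.
The bytes are already most-significant first: 0x3C15F11F5D21AD8B.
0x3C15F11F5D21AD8B = 4329631733795368331.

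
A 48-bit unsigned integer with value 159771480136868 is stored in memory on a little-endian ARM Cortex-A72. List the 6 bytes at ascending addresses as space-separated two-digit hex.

159771480136868 in hexadecimal, padded to 48 bits, is 0x914FB2519CA4.
Split into bytes (most-significant first): 91 4F B2 51 9C A4.
Little-endian: lowest address holds the least-significant byte.
So at ascending addresses the bytes are A4 9C 51 B2 4F 91.

A4 9C 51 B2 4F 91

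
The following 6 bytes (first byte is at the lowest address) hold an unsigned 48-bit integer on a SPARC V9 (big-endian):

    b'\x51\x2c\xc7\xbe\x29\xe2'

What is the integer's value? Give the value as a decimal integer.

89252771539426

In big-endian order the high byte comes first in memory.
The bytes are already most-significant first: 0x512CC7BE29E2.
0x512CC7BE29E2 = 89252771539426.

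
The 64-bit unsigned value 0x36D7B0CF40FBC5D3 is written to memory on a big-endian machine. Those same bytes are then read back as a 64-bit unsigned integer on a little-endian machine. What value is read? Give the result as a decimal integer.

Stored big-endian, the bytes at ascending addresses are 36 D7 B0 CF 40 FB C5 D3.
Read back as little-endian, the first byte is least significant, giving 0xD3C5FB40CFB0D736.
0xD3C5FB40CFB0D736 = 15259879168195745590.

15259879168195745590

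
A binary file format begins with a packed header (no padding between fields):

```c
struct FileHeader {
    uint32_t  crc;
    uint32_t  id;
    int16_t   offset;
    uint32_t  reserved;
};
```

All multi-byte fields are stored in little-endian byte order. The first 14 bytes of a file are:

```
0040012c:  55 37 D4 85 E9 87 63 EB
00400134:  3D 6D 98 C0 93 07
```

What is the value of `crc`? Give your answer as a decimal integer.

`crc` is the first field, at byte offset 0, occupying 4 bytes.
Bytes at offsets 0..3: 55 37 D4 85.
Little-endian: lowest address holds the least-significant byte.
Reassemble most-significant byte first: 85 D4 37 55 → 0x85D43755.
0x85D43755 = 2245277525.

2245277525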